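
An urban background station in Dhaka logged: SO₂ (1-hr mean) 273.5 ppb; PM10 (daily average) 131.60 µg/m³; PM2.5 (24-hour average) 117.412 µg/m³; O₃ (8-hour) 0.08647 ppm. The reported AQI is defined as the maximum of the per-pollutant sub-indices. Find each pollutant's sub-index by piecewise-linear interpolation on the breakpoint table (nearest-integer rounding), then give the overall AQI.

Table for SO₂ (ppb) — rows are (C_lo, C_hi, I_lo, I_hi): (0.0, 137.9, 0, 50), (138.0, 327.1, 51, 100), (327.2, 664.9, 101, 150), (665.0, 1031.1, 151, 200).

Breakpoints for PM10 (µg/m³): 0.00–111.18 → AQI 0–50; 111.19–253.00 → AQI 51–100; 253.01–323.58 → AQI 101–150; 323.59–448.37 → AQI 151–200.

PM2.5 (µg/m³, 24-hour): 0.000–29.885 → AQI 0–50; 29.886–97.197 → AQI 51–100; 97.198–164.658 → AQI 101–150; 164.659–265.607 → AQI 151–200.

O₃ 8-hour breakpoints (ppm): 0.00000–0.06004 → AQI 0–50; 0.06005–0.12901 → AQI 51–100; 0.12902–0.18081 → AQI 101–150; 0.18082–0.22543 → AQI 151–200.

116

SO₂: row 138.0–327.1 (AQI 51–100). (100−51)·(273.5−138.0)/(327.1−138.0) + 51 = 49·135.5/189.1 + 51 ≈ 86.11 → 86.
PM10: 131.60 lies in 111.19–253.00, so I_lo=51, I_hi=100, C_lo=111.19, C_hi=253.00.
(100−51)/(253.00−111.19) × (131.60−111.19) + 51 = 49/141.81 × 20.41 + 51 ≈ 58.05 → 58.
PM2.5 117.412: bracket 97.198–164.658 → index 101–150; slope 49/67.460, offset 20.214.
AQI = 101 + 49/67.460·20.214 ≈ 115.68 ⇒ 116.
O₃: row 0.06005–0.12901 (AQI 51–100). (100−51)·(0.08647−0.06005)/(0.12901−0.06005) + 51 = 49·0.02642/0.06896 + 51 ≈ 69.77 → 70.
Sub-indices: SO₂→86, PM10→58, PM2.5→116, O₃→70. Overall AQI = max = 116; dominant pollutant is PM2.5.
AQI 116: Unhealthy for Sensitive Groups.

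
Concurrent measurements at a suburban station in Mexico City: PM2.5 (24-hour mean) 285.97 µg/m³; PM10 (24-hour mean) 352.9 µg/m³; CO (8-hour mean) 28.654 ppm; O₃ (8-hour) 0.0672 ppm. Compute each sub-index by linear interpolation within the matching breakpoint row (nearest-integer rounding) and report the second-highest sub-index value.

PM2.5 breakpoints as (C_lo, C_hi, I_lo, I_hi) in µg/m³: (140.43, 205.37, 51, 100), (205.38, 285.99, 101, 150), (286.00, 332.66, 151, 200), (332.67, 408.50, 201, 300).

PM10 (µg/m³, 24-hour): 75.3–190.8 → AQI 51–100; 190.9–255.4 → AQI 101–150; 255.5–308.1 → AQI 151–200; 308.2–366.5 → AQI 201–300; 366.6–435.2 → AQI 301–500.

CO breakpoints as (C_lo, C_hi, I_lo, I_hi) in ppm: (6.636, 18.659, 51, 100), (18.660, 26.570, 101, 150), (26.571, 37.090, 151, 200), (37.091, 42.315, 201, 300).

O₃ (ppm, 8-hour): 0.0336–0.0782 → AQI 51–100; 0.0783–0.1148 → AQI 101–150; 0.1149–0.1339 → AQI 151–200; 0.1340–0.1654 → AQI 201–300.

161

PM2.5: 285.97 ∈ [205.38, 285.99] ↔ index [101, 150].
101 + (285.97−205.38)·(150−101)/(285.99−205.38) = 101 + 80.59·49/80.61 ≈ 149.99, so AQI = 150.
PM10: row 308.2–366.5 (AQI 201–300). (300−201)·(352.9−308.2)/(366.5−308.2) + 201 = 99·44.7/58.3 + 201 ≈ 276.91 → 277.
CO: row 26.571–37.090 (AQI 151–200). (200−151)·(28.654−26.571)/(37.090−26.571) + 151 = 49·2.083/10.519 + 151 ≈ 160.70 → 161.
O₃: 0.0672 ∈ [0.0336, 0.0782] ↔ index [51, 100].
51 + (0.0672−0.0336)·(100−51)/(0.0782−0.0336) = 51 + 0.0336·49/0.0446 ≈ 87.91, so AQI = 88.
Sub-indices: PM2.5→150, PM10→277, CO→161, O₃→88. Ranked high→low: 277, 161, 150, 88. Second-highest sub-index = 161.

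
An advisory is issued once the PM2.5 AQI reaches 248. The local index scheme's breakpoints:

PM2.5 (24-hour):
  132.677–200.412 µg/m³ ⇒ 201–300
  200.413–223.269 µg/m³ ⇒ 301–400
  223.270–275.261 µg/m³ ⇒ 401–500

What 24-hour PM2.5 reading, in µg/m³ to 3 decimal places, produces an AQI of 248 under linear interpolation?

164.834

AQI 248 lies in the 201–300 band, which corresponds to 132.677–200.412 µg/m³.
C = 132.677 + (248−201)×(200.412−132.677)/(300−201) = 132.677 + 47×67.735/99 ≈ 164.83402 µg/m³ → 164.834 µg/m³ to 3 dp.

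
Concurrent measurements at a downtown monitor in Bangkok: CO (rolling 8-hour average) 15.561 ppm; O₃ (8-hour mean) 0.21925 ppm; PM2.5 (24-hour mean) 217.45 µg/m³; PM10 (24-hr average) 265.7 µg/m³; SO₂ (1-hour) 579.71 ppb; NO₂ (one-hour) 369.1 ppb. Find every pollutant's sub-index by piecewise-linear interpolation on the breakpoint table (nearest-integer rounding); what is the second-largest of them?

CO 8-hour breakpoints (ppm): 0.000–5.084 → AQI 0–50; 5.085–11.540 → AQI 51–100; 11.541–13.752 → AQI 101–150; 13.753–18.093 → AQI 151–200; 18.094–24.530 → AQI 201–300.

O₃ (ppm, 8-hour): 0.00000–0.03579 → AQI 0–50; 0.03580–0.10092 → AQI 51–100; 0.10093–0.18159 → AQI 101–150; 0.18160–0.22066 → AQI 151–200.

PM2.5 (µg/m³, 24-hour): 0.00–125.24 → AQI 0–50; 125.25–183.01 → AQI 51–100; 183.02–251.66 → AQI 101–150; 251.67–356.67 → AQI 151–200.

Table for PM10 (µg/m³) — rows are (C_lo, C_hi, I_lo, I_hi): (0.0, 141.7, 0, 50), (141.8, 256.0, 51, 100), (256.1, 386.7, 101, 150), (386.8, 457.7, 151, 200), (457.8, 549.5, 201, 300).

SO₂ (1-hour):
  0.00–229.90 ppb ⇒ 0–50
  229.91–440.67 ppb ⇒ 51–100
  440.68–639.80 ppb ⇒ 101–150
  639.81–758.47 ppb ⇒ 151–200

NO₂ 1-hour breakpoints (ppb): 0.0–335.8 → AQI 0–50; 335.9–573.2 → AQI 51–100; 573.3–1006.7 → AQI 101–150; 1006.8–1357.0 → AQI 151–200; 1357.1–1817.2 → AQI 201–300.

171

CO: row 13.753–18.093 (AQI 151–200). (200−151)·(15.561−13.753)/(18.093−13.753) + 151 = 49·1.808/4.340 + 151 ≈ 171.41 → 171.
O₃: 0.21925 ∈ [0.18160, 0.22066] ↔ index [151, 200].
151 + (0.21925−0.18160)·(200−151)/(0.22066−0.18160) = 151 + 0.03765·49/0.03906 ≈ 198.23, so AQI = 198.
PM2.5: row 183.02–251.66 (AQI 101–150). (150−101)·(217.45−183.02)/(251.66−183.02) + 101 = 49·34.43/68.64 + 101 ≈ 125.58 → 126.
PM10: row 256.1–386.7 (AQI 101–150). (150−101)·(265.7−256.1)/(386.7−256.1) + 101 = 49·9.6/130.6 + 101 ≈ 104.60 → 105.
SO₂ 579.71: bracket 440.68–639.80 → index 101–150; slope 49/199.12, offset 139.03.
AQI = 101 + 49/199.12·139.03 ≈ 135.21 ⇒ 135.
NO₂: 369.1 lies in 335.9–573.2, so I_lo=51, I_hi=100, C_lo=335.9, C_hi=573.2.
(100−51)/(573.2−335.9) × (369.1−335.9) + 51 = 49/237.3 × 33.2 + 51 ≈ 57.86 → 58.
Sub-indices: CO→171, O₃→198, PM2.5→126, PM10→105, SO₂→135, NO₂→58. Ranked high→low: 198, 171, 135, 126, 105, 58. Second-highest sub-index = 171.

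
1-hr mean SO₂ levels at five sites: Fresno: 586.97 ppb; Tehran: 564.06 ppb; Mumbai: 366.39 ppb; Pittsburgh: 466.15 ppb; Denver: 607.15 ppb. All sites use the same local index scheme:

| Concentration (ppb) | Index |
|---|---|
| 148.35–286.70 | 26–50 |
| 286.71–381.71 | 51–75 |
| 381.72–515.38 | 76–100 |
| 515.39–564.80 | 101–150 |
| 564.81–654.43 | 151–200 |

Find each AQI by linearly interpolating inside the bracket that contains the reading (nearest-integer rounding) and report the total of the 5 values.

648

Fresno: 586.97 lies in 564.81–654.43, so I_lo=151, I_hi=200, C_lo=564.81, C_hi=654.43.
(200−151)/(654.43−564.81) × (586.97−564.81) + 151 = 49/89.62 × 22.16 + 151 ≈ 163.12 → 163.
Tehran: 564.06 ∈ [515.39, 564.80] ↔ index [101, 150].
101 + (564.06−515.39)·(150−101)/(564.80−515.39) = 101 + 48.67·49/49.41 ≈ 149.27, so AQI = 149.
Mumbai: row 286.71–381.71 (AQI 51–75). (75−51)·(366.39−286.71)/(381.71−286.71) + 51 = 24·79.68/95.00 + 51 ≈ 71.13 → 71.
Pittsburgh 466.15: bracket 381.72–515.38 → index 76–100; slope 24/133.66, offset 84.43.
AQI = 76 + 24/133.66·84.43 ≈ 91.16 ⇒ 91.
Denver 607.15: bracket 564.81–654.43 → index 151–200; slope 49/89.62, offset 42.34.
AQI = 151 + 49/89.62·42.34 ≈ 174.15 ⇒ 174.
AQIs: Fresno=163, Tehran=149, Mumbai=71, Pittsburgh=91, Denver=174. Sum = 163 + 149 + 71 + 91 + 174 = 648.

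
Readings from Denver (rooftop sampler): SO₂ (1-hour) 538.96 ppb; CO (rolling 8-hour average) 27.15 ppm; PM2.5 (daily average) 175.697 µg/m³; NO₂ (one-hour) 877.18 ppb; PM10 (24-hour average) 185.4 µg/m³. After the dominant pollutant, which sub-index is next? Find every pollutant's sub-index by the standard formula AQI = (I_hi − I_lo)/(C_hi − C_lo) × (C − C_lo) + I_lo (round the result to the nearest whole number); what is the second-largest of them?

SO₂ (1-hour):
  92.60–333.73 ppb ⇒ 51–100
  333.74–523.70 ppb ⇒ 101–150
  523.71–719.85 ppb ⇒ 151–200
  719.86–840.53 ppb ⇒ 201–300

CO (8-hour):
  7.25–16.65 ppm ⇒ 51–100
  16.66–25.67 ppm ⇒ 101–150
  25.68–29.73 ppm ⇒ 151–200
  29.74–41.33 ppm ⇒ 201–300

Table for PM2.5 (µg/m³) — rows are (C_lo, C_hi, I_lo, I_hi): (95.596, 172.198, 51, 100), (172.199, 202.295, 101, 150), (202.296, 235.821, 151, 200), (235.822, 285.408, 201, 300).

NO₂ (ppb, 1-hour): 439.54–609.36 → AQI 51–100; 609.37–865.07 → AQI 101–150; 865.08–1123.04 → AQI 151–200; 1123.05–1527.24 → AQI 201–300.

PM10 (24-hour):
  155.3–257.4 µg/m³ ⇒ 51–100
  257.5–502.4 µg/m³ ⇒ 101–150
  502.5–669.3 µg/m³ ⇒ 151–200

SO₂: row 523.71–719.85 (AQI 151–200). (200−151)·(538.96−523.71)/(719.85−523.71) + 151 = 49·15.25/196.14 + 151 ≈ 154.81 → 155.
CO 27.15: bracket 25.68–29.73 → index 151–200; slope 49/4.05, offset 1.47.
AQI = 151 + 49/4.05·1.47 ≈ 168.79 ⇒ 169.
PM2.5: 175.697 ∈ [172.199, 202.295] ↔ index [101, 150].
101 + (175.697−172.199)·(150−101)/(202.295−172.199) = 101 + 3.498·49/30.096 ≈ 106.70, so AQI = 107.
NO₂: row 865.08–1123.04 (AQI 151–200). (200−151)·(877.18−865.08)/(1123.04−865.08) + 151 = 49·12.10/257.96 + 151 ≈ 153.30 → 153.
PM10: row 155.3–257.4 (AQI 51–100). (100−51)·(185.4−155.3)/(257.4−155.3) + 51 = 49·30.1/102.1 + 51 ≈ 65.45 → 65.
Sub-indices: SO₂→155, CO→169, PM2.5→107, NO₂→153, PM10→65. Ranked high→low: 169, 155, 153, 107, 65. Second-highest sub-index = 155.

155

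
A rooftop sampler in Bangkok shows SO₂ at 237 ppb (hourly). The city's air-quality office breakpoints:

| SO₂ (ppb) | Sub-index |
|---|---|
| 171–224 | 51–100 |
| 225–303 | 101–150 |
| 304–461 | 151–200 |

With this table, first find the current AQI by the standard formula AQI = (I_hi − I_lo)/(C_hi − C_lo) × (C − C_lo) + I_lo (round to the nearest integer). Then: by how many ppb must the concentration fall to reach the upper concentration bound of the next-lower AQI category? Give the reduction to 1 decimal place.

13.0

SO₂ 237: bracket 225–303 → index 101–150; slope 49/78, offset 12.
AQI = 101 + 49/78·12 ≈ 108.54 ⇒ 109.
Current AQI 109 is in the Unhealthy for Sensitive Groups range (101–150). The next-lower category tops out at AQI 100, whose upper concentration bound is 224 ppb.
Reduction needed = 237 − 224 = 13.0 ppb.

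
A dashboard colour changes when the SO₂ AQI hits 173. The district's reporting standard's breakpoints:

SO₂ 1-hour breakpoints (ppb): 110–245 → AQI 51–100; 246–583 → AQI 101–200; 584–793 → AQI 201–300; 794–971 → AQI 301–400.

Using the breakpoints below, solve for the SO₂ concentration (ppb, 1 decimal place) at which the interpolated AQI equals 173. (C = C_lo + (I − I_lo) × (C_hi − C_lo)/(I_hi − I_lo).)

491.1

AQI 173 lies in the 101–200 band, which corresponds to 246–583 ppb.
C = 246 + (173−101)×(583−246)/(200−101) = 246 + 72×337/99 ≈ 491.091 ppb → 491.1 ppb to 1 dp.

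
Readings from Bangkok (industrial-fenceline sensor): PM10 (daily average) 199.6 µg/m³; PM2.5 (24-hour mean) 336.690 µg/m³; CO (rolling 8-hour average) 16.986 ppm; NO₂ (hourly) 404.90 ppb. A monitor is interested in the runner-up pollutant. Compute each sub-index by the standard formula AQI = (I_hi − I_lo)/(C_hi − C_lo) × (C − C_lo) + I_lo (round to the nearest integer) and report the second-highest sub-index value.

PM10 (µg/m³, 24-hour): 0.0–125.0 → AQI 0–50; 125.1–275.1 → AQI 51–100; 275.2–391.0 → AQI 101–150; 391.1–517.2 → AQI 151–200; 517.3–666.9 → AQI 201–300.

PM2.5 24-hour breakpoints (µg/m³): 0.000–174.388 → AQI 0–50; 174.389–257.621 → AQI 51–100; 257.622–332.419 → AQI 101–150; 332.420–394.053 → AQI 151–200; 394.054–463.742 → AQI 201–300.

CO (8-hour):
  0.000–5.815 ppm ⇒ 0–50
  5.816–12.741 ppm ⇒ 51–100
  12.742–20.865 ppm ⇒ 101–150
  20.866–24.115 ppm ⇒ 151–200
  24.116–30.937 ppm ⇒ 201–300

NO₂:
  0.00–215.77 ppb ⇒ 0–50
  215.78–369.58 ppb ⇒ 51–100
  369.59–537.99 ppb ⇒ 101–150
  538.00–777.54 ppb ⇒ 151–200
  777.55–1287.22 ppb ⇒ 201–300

PM10: 199.6 ∈ [125.1, 275.1] ↔ index [51, 100].
51 + (199.6−125.1)·(100−51)/(275.1−125.1) = 51 + 74.5·49/150.0 ≈ 75.34, so AQI = 75.
PM2.5: 336.690 ∈ [332.420, 394.053] ↔ index [151, 200].
151 + (336.690−332.420)·(200−151)/(394.053−332.420) = 151 + 4.270·49/61.633 ≈ 154.39, so AQI = 154.
CO: 16.986 ∈ [12.742, 20.865] ↔ index [101, 150].
101 + (16.986−12.742)·(150−101)/(20.865−12.742) = 101 + 4.244·49/8.123 ≈ 126.60, so AQI = 127.
NO₂: 404.90 ∈ [369.59, 537.99] ↔ index [101, 150].
101 + (404.90−369.59)·(150−101)/(537.99−369.59) = 101 + 35.31·49/168.40 ≈ 111.27, so AQI = 111.
Sub-indices: PM10→75, PM2.5→154, CO→127, NO₂→111. Ranked high→low: 154, 127, 111, 75. Second-highest sub-index = 127.

127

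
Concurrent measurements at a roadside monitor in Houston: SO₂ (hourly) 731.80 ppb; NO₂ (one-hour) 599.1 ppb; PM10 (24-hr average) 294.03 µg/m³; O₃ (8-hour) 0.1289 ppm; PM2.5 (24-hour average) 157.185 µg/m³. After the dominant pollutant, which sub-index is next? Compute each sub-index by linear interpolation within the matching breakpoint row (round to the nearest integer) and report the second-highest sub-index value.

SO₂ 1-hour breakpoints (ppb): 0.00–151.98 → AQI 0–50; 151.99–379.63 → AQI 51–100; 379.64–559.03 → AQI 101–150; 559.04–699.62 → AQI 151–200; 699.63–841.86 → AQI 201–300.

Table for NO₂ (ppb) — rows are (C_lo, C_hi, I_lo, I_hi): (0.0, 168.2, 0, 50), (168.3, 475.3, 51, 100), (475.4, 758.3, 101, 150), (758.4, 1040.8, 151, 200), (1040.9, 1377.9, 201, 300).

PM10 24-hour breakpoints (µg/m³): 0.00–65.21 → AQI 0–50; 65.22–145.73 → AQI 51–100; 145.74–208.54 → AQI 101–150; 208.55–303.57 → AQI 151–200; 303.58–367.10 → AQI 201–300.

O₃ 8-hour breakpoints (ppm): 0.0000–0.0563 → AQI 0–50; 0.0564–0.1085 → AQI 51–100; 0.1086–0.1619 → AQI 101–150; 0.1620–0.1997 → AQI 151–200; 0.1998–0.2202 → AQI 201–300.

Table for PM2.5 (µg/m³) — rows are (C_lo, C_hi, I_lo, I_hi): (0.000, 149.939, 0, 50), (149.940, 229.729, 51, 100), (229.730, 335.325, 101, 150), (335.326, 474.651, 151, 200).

SO₂: row 699.63–841.86 (AQI 201–300). (300−201)·(731.80−699.63)/(841.86−699.63) + 201 = 99·32.17/142.23 + 201 ≈ 223.39 → 223.
NO₂: 599.1 lies in 475.4–758.3, so I_lo=101, I_hi=150, C_lo=475.4, C_hi=758.3.
(150−101)/(758.3−475.4) × (599.1−475.4) + 101 = 49/282.9 × 123.7 + 101 ≈ 122.43 → 122.
PM10: row 208.55–303.57 (AQI 151–200). (200−151)·(294.03−208.55)/(303.57−208.55) + 151 = 49·85.48/95.02 + 151 ≈ 195.08 → 195.
O₃: row 0.1086–0.1619 (AQI 101–150). (150−101)·(0.1289−0.1086)/(0.1619−0.1086) + 101 = 49·0.0203/0.0533 + 101 ≈ 119.66 → 120.
PM2.5: 157.185 lies in 149.940–229.729, so I_lo=51, I_hi=100, C_lo=149.940, C_hi=229.729.
(100−51)/(229.729−149.940) × (157.185−149.940) + 51 = 49/79.789 × 7.245 + 51 ≈ 55.45 → 55.
Sub-indices: SO₂→223, NO₂→122, PM10→195, O₃→120, PM2.5→55. Ranked high→low: 223, 195, 122, 120, 55. Second-highest sub-index = 195.

195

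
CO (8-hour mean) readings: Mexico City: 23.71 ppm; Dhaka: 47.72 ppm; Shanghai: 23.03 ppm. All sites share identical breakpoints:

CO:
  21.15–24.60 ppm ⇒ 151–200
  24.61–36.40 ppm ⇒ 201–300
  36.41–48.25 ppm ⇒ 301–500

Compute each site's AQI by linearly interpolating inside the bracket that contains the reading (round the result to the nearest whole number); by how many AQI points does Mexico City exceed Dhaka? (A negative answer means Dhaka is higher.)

-304

Mexico City: row 21.15–24.60 (AQI 151–200). (200−151)·(23.71−21.15)/(24.60−21.15) + 151 = 49·2.56/3.45 + 151 ≈ 187.36 → 187.
Dhaka 47.72: bracket 36.41–48.25 → index 301–500; slope 199/11.84, offset 11.31.
AQI = 301 + 199/11.84·11.31 ≈ 491.09 ⇒ 491.
Shanghai: 23.03 lies in 21.15–24.60, so I_lo=151, I_hi=200, C_lo=21.15, C_hi=24.60.
(200−151)/(24.60−21.15) × (23.03−21.15) + 151 = 49/3.45 × 1.88 + 151 ≈ 177.70 → 178.
AQIs: Mexico City=187, Dhaka=491, Shanghai=178. Mexico City (187) − Dhaka (491) = -304.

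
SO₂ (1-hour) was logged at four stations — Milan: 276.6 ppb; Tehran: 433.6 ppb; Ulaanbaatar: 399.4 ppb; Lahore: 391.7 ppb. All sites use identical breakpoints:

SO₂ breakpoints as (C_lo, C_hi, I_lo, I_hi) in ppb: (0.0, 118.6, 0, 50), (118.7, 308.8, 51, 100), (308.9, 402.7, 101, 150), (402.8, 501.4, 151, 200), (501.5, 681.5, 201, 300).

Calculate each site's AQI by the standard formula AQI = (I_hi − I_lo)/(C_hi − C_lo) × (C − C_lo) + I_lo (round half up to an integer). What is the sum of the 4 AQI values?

550

Milan 276.6: bracket 118.7–308.8 → index 51–100; slope 49/190.1, offset 157.9.
AQI = 51 + 49/190.1·157.9 ≈ 91.70 ⇒ 92.
Tehran: row 402.8–501.4 (AQI 151–200). (200−151)·(433.6−402.8)/(501.4−402.8) + 151 = 49·30.8/98.6 + 151 ≈ 166.31 → 166.
Ulaanbaatar: 399.4 ∈ [308.9, 402.7] ↔ index [101, 150].
101 + (399.4−308.9)·(150−101)/(402.7−308.9) = 101 + 90.5·49/93.8 ≈ 148.28, so AQI = 148.
Lahore: row 308.9–402.7 (AQI 101–150). (150−101)·(391.7−308.9)/(402.7−308.9) + 101 = 49·82.8/93.8 + 101 ≈ 144.25 → 144.
AQIs: Milan=92, Tehran=166, Ulaanbaatar=148, Lahore=144. Sum = 92 + 166 + 148 + 144 = 550.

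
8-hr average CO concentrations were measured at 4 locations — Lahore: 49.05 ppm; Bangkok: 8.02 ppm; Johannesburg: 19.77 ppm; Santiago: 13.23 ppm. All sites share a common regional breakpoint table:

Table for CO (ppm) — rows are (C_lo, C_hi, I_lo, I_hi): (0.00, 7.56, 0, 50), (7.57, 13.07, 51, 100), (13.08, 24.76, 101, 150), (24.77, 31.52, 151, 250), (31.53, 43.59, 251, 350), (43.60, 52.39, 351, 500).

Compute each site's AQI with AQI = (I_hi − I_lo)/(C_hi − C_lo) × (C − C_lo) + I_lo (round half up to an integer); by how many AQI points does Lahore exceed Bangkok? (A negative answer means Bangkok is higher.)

388

Lahore: 49.05 lies in 43.60–52.39, so I_lo=351, I_hi=500, C_lo=43.60, C_hi=52.39.
(500−351)/(52.39−43.60) × (49.05−43.60) + 351 = 149/8.79 × 5.45 + 351 ≈ 443.38 → 443.
Bangkok: 8.02 lies in 7.57–13.07, so I_lo=51, I_hi=100, C_lo=7.57, C_hi=13.07.
(100−51)/(13.07−7.57) × (8.02−7.57) + 51 = 49/5.50 × 0.45 + 51 ≈ 55.01 → 55.
Johannesburg: row 13.08–24.76 (AQI 101–150). (150−101)·(19.77−13.08)/(24.76−13.08) + 101 = 49·6.69/11.68 + 101 ≈ 129.07 → 129.
Santiago: 13.23 lies in 13.08–24.76, so I_lo=101, I_hi=150, C_lo=13.08, C_hi=24.76.
(150−101)/(24.76−13.08) × (13.23−13.08) + 101 = 49/11.68 × 0.15 + 101 ≈ 101.63 → 102.
AQIs: Lahore=443, Bangkok=55, Johannesburg=129, Santiago=102. Lahore (443) − Bangkok (55) = 388.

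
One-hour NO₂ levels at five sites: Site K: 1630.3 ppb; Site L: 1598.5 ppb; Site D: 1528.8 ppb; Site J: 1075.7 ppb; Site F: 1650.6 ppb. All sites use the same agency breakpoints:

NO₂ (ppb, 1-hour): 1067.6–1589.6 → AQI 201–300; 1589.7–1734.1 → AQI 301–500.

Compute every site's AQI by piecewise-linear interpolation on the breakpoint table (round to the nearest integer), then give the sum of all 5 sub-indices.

1546

Site K: 1630.3 lies in 1589.7–1734.1, so I_lo=301, I_hi=500, C_lo=1589.7, C_hi=1734.1.
(500−301)/(1734.1−1589.7) × (1630.3−1589.7) + 301 = 199/144.4 × 40.6 + 301 ≈ 356.95 → 357.
Site L: 1598.5 ∈ [1589.7, 1734.1] ↔ index [301, 500].
301 + (1598.5−1589.7)·(500−301)/(1734.1−1589.7) = 301 + 8.8·199/144.4 ≈ 313.13, so AQI = 313.
Site D: 1528.8 ∈ [1067.6, 1589.6] ↔ index [201, 300].
201 + (1528.8−1067.6)·(300−201)/(1589.6−1067.6) = 201 + 461.2·99/522.0 ≈ 288.47, so AQI = 288.
Site J 1075.7: bracket 1067.6–1589.6 → index 201–300; slope 99/522.0, offset 8.1.
AQI = 201 + 99/522.0·8.1 ≈ 202.54 ⇒ 203.
Site F: row 1589.7–1734.1 (AQI 301–500). (500−301)·(1650.6−1589.7)/(1734.1−1589.7) + 301 = 199·60.9/144.4 + 301 ≈ 384.93 → 385.
AQIs: Site K=357, Site L=313, Site D=288, Site J=203, Site F=385. Sum = 357 + 313 + 288 + 203 + 385 = 1546.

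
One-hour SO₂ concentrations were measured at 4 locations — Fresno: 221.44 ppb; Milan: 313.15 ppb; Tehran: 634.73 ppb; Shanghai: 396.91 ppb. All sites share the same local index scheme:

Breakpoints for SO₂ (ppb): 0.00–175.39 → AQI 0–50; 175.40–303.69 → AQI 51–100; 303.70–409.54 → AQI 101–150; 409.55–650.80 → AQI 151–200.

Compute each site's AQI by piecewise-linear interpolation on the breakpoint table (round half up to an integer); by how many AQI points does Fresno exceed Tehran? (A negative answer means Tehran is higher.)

-128

Fresno: row 175.40–303.69 (AQI 51–100). (100−51)·(221.44−175.40)/(303.69−175.40) + 51 = 49·46.04/128.29 + 51 ≈ 68.58 → 69.
Milan 313.15: bracket 303.70–409.54 → index 101–150; slope 49/105.84, offset 9.45.
AQI = 101 + 49/105.84·9.45 ≈ 105.38 ⇒ 105.
Tehran: 634.73 ∈ [409.55, 650.80] ↔ index [151, 200].
151 + (634.73−409.55)·(200−151)/(650.80−409.55) = 151 + 225.18·49/241.25 ≈ 196.74, so AQI = 197.
Shanghai: 396.91 lies in 303.70–409.54, so I_lo=101, I_hi=150, C_lo=303.70, C_hi=409.54.
(150−101)/(409.54−303.70) × (396.91−303.70) + 101 = 49/105.84 × 93.21 + 101 ≈ 144.15 → 144.
AQIs: Fresno=69, Milan=105, Tehran=197, Shanghai=144. Fresno (69) − Tehran (197) = -128.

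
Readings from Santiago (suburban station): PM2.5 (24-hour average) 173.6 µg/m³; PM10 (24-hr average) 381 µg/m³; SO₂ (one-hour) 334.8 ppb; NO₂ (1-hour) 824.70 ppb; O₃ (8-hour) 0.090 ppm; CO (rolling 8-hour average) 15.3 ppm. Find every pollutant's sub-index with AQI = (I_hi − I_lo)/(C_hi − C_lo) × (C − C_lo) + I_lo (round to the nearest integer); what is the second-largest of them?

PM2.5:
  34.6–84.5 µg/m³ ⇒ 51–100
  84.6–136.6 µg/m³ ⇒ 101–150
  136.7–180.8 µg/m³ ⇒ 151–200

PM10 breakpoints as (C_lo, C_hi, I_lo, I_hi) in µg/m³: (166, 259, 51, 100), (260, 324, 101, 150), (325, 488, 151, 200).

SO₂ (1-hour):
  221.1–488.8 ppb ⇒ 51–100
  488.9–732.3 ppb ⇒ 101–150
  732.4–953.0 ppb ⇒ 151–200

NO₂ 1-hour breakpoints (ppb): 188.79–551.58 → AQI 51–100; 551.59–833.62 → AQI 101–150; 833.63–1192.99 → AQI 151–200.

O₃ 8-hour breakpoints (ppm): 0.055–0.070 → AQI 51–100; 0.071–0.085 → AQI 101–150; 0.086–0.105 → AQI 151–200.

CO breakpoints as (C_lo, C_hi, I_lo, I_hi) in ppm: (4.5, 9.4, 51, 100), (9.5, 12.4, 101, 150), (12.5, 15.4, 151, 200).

PM2.5: row 136.7–180.8 (AQI 151–200). (200−151)·(173.6−136.7)/(180.8−136.7) + 151 = 49·36.9/44.1 + 151 ≈ 192.00 → 192.
PM10: 381 ∈ [325, 488] ↔ index [151, 200].
151 + (381−325)·(200−151)/(488−325) = 151 + 56·49/163 ≈ 167.83, so AQI = 168.
SO₂: 334.8 ∈ [221.1, 488.8] ↔ index [51, 100].
51 + (334.8−221.1)·(100−51)/(488.8−221.1) = 51 + 113.7·49/267.7 ≈ 71.81, so AQI = 72.
NO₂: row 551.59–833.62 (AQI 101–150). (150−101)·(824.70−551.59)/(833.62−551.59) + 101 = 49·273.11/282.03 + 101 ≈ 148.45 → 148.
O₃: row 0.086–0.105 (AQI 151–200). (200−151)·(0.090−0.086)/(0.105−0.086) + 151 = 49·0.004/0.019 + 151 ≈ 161.32 → 161.
CO 15.3: bracket 12.5–15.4 → index 151–200; slope 49/2.9, offset 2.8.
AQI = 151 + 49/2.9·2.8 ≈ 198.31 ⇒ 198.
Sub-indices: PM2.5→192, PM10→168, SO₂→72, NO₂→148, O₃→161, CO→198. Ranked high→low: 198, 192, 168, 161, 148, 72. Second-highest sub-index = 192.

192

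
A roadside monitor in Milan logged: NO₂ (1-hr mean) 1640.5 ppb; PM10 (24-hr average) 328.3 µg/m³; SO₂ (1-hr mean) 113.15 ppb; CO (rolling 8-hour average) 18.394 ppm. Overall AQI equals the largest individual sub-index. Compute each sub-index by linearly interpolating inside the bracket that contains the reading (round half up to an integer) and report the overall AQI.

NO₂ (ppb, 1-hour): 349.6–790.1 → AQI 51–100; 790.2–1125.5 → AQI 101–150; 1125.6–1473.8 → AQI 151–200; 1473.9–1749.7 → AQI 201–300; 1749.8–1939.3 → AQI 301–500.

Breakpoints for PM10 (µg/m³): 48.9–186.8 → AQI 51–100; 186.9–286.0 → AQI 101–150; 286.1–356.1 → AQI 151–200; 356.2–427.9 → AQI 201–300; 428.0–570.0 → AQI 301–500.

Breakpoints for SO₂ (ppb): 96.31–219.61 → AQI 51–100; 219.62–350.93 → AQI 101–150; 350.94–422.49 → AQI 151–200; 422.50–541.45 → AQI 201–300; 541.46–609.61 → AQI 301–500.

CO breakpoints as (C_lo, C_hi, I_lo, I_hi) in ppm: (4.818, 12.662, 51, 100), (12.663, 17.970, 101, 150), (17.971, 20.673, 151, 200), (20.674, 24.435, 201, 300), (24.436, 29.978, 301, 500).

NO₂: 1640.5 lies in 1473.9–1749.7, so I_lo=201, I_hi=300, C_lo=1473.9, C_hi=1749.7.
(300−201)/(1749.7−1473.9) × (1640.5−1473.9) + 201 = 99/275.8 × 166.6 + 201 ≈ 260.80 → 261.
PM10: 328.3 ∈ [286.1, 356.1] ↔ index [151, 200].
151 + (328.3−286.1)·(200−151)/(356.1−286.1) = 151 + 42.2·49/70.0 ≈ 180.54, so AQI = 181.
SO₂: row 96.31–219.61 (AQI 51–100). (100−51)·(113.15−96.31)/(219.61−96.31) + 51 = 49·16.84/123.30 + 51 ≈ 57.69 → 58.
CO: row 17.971–20.673 (AQI 151–200). (200−151)·(18.394−17.971)/(20.673−17.971) + 151 = 49·0.423/2.702 + 151 ≈ 158.67 → 159.
Sub-indices: NO₂→261, PM10→181, SO₂→58, CO→159. Overall AQI = max = 261; dominant pollutant is NO₂.

261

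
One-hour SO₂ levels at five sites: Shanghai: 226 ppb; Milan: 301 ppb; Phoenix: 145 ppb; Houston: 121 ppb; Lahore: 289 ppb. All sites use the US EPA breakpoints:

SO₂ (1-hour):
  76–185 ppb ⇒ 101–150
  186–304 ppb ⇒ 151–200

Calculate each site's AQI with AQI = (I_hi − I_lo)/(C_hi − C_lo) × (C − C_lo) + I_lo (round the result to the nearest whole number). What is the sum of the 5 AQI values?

814

Shanghai: row 186–304 (AQI 151–200). (200−151)·(226−186)/(304−186) + 151 = 49·40/118 + 151 ≈ 167.61 → 168.
Milan 301: bracket 186–304 → index 151–200; slope 49/118, offset 115.
AQI = 151 + 49/118·115 ≈ 198.75 ⇒ 199.
Phoenix: 145 lies in 76–185, so I_lo=101, I_hi=150, C_lo=76, C_hi=185.
(150−101)/(185−76) × (145−76) + 101 = 49/109 × 69 + 101 ≈ 132.02 → 132.
Houston: 121 ∈ [76, 185] ↔ index [101, 150].
101 + (121−76)·(150−101)/(185−76) = 101 + 45·49/109 ≈ 121.23, so AQI = 121.
Lahore: row 186–304 (AQI 151–200). (200−151)·(289−186)/(304−186) + 151 = 49·103/118 + 151 ≈ 193.77 → 194.
AQIs: Shanghai=168, Milan=199, Phoenix=132, Houston=121, Lahore=194. Sum = 168 + 199 + 132 + 121 + 194 = 814.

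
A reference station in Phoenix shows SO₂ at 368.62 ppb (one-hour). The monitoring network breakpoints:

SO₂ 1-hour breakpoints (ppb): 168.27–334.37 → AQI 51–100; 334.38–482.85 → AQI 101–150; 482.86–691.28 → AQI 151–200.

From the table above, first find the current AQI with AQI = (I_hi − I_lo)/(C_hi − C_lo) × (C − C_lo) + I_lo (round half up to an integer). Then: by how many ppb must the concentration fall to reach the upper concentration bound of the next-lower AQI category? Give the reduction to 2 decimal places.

34.25

SO₂: 368.62 ∈ [334.38, 482.85] ↔ index [101, 150].
101 + (368.62−334.38)·(150−101)/(482.85−334.38) = 101 + 34.24·49/148.47 ≈ 112.30, so AQI = 112.
Current AQI 112 is in the Unhealthy for Sensitive Groups range (101–150). The next-lower category tops out at AQI 100, whose upper concentration bound is 334.37 ppb.
Reduction needed = 368.62 − 334.37 = 34.25 ppb.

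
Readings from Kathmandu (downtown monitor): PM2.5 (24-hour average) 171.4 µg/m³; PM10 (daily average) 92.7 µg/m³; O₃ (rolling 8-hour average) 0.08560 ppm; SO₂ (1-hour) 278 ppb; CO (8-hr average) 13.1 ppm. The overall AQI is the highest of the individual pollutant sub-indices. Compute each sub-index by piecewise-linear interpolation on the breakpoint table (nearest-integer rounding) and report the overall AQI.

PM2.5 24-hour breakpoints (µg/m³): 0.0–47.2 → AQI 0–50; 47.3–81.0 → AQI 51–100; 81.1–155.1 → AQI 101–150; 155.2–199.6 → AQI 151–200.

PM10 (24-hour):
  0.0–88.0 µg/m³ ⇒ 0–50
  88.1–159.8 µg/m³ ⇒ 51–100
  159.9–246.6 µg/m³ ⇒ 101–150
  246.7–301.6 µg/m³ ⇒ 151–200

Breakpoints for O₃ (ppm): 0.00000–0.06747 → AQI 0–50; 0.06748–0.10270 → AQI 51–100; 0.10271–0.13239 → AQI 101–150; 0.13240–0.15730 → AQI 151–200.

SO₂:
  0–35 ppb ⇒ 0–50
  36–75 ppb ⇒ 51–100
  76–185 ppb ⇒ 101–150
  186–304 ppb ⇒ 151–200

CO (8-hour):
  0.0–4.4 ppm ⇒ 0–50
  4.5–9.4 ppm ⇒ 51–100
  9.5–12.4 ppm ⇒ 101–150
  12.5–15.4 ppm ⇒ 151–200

PM2.5: row 155.2–199.6 (AQI 151–200). (200−151)·(171.4−155.2)/(199.6−155.2) + 151 = 49·16.2/44.4 + 151 ≈ 168.88 → 169.
PM10: 92.7 ∈ [88.1, 159.8] ↔ index [51, 100].
51 + (92.7−88.1)·(100−51)/(159.8−88.1) = 51 + 4.6·49/71.7 ≈ 54.14, so AQI = 54.
O₃: 0.08560 ∈ [0.06748, 0.10270] ↔ index [51, 100].
51 + (0.08560−0.06748)·(100−51)/(0.10270−0.06748) = 51 + 0.01812·49/0.03522 ≈ 76.21, so AQI = 76.
SO₂: 278 lies in 186–304, so I_lo=151, I_hi=200, C_lo=186, C_hi=304.
(200−151)/(304−186) × (278−186) + 151 = 49/118 × 92 + 151 ≈ 189.20 → 189.
CO: 13.1 ∈ [12.5, 15.4] ↔ index [151, 200].
151 + (13.1−12.5)·(200−151)/(15.4−12.5) = 151 + 0.6·49/2.9 ≈ 161.14, so AQI = 161.
Sub-indices: PM2.5→169, PM10→54, O₃→76, SO₂→189, CO→161. Overall AQI = max = 189; dominant pollutant is SO₂.

189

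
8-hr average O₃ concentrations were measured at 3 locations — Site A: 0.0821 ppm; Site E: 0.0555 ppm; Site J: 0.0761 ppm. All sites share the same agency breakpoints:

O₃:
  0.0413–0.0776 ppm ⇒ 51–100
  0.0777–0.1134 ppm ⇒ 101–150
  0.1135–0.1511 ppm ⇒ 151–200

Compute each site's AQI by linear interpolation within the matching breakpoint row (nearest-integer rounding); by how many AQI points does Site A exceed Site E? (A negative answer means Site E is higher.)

37

Site A: 0.0821 ∈ [0.0777, 0.1134] ↔ index [101, 150].
101 + (0.0821−0.0777)·(150−101)/(0.1134−0.0777) = 101 + 0.0044·49/0.0357 ≈ 107.04, so AQI = 107.
Site E 0.0555: bracket 0.0413–0.0776 → index 51–100; slope 49/0.0363, offset 0.0142.
AQI = 51 + 49/0.0363·0.0142 ≈ 70.17 ⇒ 70.
Site J: row 0.0413–0.0776 (AQI 51–100). (100−51)·(0.0761−0.0413)/(0.0776−0.0413) + 51 = 49·0.0348/0.0363 + 51 ≈ 97.98 → 98.
AQIs: Site A=107, Site E=70, Site J=98. Site A (107) − Site E (70) = 37.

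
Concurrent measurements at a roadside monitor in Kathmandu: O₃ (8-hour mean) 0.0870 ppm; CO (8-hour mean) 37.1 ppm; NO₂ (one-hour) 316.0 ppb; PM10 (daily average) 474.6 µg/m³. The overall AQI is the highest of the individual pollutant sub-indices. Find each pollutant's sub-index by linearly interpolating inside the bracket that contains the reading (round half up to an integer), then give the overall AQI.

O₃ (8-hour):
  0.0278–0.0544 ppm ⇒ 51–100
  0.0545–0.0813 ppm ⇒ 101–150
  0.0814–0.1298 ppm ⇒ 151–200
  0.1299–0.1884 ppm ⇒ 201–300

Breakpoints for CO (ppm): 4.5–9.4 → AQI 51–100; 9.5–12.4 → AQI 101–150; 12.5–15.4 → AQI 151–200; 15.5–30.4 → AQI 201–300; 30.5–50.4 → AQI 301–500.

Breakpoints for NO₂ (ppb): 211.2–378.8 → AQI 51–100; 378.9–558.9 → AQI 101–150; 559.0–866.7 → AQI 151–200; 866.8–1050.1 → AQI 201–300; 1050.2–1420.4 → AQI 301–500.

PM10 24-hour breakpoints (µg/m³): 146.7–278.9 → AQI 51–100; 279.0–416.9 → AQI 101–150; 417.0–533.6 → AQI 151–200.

367

O₃: 0.0870 lies in 0.0814–0.1298, so I_lo=151, I_hi=200, C_lo=0.0814, C_hi=0.1298.
(200−151)/(0.1298−0.0814) × (0.0870−0.0814) + 151 = 49/0.0484 × 0.0056 + 151 ≈ 156.67 → 157.
CO 37.1: bracket 30.5–50.4 → index 301–500; slope 199/19.9, offset 6.6.
AQI = 301 + 199/19.9·6.6 ≈ 367.00 ⇒ 367.
NO₂ 316.0: bracket 211.2–378.8 → index 51–100; slope 49/167.6, offset 104.8.
AQI = 51 + 49/167.6·104.8 ≈ 81.64 ⇒ 82.
PM10: 474.6 ∈ [417.0, 533.6] ↔ index [151, 200].
151 + (474.6−417.0)·(200−151)/(533.6−417.0) = 151 + 57.6·49/116.6 ≈ 175.21, so AQI = 175.
Sub-indices: O₃→157, CO→367, NO₂→82, PM10→175. Overall AQI = max = 367; dominant pollutant is CO.
AQI 367: Hazardous.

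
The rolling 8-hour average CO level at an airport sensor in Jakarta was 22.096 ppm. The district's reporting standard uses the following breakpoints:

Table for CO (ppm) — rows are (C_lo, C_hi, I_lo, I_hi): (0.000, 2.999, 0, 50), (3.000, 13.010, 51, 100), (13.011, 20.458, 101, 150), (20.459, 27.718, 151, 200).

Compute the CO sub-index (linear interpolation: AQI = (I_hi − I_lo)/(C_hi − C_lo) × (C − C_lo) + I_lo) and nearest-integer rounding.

162

CO 22.096: bracket 20.459–27.718 → index 151–200; slope 49/7.259, offset 1.637.
AQI = 151 + 49/7.259·1.637 ≈ 162.05 ⇒ 162.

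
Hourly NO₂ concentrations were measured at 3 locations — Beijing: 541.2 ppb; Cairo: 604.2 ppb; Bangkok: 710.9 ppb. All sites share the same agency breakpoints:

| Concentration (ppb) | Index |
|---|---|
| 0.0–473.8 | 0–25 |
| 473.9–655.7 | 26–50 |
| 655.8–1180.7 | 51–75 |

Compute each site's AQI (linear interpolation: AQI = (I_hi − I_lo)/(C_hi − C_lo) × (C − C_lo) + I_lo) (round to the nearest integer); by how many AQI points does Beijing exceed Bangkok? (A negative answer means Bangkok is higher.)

Beijing: 541.2 lies in 473.9–655.7, so I_lo=26, I_hi=50, C_lo=473.9, C_hi=655.7.
(50−26)/(655.7−473.9) × (541.2−473.9) + 26 = 24/181.8 × 67.3 + 26 ≈ 34.88 → 35.
Cairo: 604.2 lies in 473.9–655.7, so I_lo=26, I_hi=50, C_lo=473.9, C_hi=655.7.
(50−26)/(655.7−473.9) × (604.2−473.9) + 26 = 24/181.8 × 130.3 + 26 ≈ 43.20 → 43.
Bangkok: row 655.8–1180.7 (AQI 51–75). (75−51)·(710.9−655.8)/(1180.7−655.8) + 51 = 24·55.1/524.9 + 51 ≈ 53.52 → 54.
AQIs: Beijing=35, Cairo=43, Bangkok=54. Beijing (35) − Bangkok (54) = -19.

-19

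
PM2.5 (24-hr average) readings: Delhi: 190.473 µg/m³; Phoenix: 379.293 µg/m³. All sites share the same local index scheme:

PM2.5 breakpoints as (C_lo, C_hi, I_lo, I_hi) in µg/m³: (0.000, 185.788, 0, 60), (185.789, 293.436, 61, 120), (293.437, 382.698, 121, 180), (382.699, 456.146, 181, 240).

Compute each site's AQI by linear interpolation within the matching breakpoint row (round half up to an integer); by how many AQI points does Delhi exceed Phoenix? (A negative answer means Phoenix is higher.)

Delhi: row 185.789–293.436 (AQI 61–120). (120−61)·(190.473−185.789)/(293.436−185.789) + 61 = 59·4.684/107.647 + 61 ≈ 63.57 → 64.
Phoenix: row 293.437–382.698 (AQI 121–180). (180−121)·(379.293−293.437)/(382.698−293.437) + 121 = 59·85.856/89.261 + 121 ≈ 177.75 → 178.
AQIs: Delhi=64, Phoenix=178. Delhi (64) − Phoenix (178) = -114.

-114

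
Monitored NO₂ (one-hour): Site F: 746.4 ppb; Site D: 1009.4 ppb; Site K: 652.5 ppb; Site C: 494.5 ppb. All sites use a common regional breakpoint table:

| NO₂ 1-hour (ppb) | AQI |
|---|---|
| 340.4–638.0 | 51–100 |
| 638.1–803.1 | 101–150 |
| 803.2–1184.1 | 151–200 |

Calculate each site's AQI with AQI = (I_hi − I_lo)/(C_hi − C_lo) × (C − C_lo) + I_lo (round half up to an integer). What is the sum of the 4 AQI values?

492

Site F: 746.4 ∈ [638.1, 803.1] ↔ index [101, 150].
101 + (746.4−638.1)·(150−101)/(803.1−638.1) = 101 + 108.3·49/165.0 ≈ 133.16, so AQI = 133.
Site D: 1009.4 ∈ [803.2, 1184.1] ↔ index [151, 200].
151 + (1009.4−803.2)·(200−151)/(1184.1−803.2) = 151 + 206.2·49/380.9 ≈ 177.53, so AQI = 178.
Site K 652.5: bracket 638.1–803.1 → index 101–150; slope 49/165.0, offset 14.4.
AQI = 101 + 49/165.0·14.4 ≈ 105.28 ⇒ 105.
Site C: 494.5 lies in 340.4–638.0, so I_lo=51, I_hi=100, C_lo=340.4, C_hi=638.0.
(100−51)/(638.0−340.4) × (494.5−340.4) + 51 = 49/297.6 × 154.1 + 51 ≈ 76.37 → 76.
AQIs: Site F=133, Site D=178, Site K=105, Site C=76. Sum = 133 + 178 + 105 + 76 = 492.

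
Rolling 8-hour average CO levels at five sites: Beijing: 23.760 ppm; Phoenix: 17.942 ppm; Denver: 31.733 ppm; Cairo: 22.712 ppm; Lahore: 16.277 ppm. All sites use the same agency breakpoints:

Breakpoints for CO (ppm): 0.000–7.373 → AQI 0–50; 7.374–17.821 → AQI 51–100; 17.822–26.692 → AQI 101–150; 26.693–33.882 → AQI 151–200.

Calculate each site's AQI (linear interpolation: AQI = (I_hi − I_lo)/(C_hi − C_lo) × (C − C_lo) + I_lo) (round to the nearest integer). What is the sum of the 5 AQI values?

Beijing: 23.760 ∈ [17.822, 26.692] ↔ index [101, 150].
101 + (23.760−17.822)·(150−101)/(26.692−17.822) = 101 + 5.938·49/8.870 ≈ 133.80, so AQI = 134.
Phoenix: 17.942 ∈ [17.822, 26.692] ↔ index [101, 150].
101 + (17.942−17.822)·(150−101)/(26.692−17.822) = 101 + 0.120·49/8.870 ≈ 101.66, so AQI = 102.
Denver: 31.733 ∈ [26.693, 33.882] ↔ index [151, 200].
151 + (31.733−26.693)·(200−151)/(33.882−26.693) = 151 + 5.040·49/7.189 ≈ 185.35, so AQI = 185.
Cairo 22.712: bracket 17.822–26.692 → index 101–150; slope 49/8.870, offset 4.890.
AQI = 101 + 49/8.870·4.890 ≈ 128.01 ⇒ 128.
Lahore 16.277: bracket 7.374–17.821 → index 51–100; slope 49/10.447, offset 8.903.
AQI = 51 + 49/10.447·8.903 ≈ 92.76 ⇒ 93.
AQIs: Beijing=134, Phoenix=102, Denver=185, Cairo=128, Lahore=93. Sum = 134 + 102 + 185 + 128 + 93 = 642.

642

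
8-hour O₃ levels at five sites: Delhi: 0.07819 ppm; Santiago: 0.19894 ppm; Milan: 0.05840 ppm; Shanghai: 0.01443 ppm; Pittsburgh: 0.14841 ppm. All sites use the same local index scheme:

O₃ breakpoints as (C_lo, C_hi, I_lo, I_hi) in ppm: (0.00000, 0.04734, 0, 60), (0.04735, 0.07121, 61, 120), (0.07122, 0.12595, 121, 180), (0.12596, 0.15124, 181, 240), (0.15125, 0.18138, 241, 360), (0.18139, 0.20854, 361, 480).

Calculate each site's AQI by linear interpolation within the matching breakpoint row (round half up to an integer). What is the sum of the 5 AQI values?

Delhi: 0.07819 ∈ [0.07122, 0.12595] ↔ index [121, 180].
121 + (0.07819−0.07122)·(180−121)/(0.12595−0.07122) = 121 + 0.00697·59/0.05473 ≈ 128.51, so AQI = 129.
Santiago 0.19894: bracket 0.18139–0.20854 → index 361–480; slope 119/0.02715, offset 0.01755.
AQI = 361 + 119/0.02715·0.01755 ≈ 437.92 ⇒ 438.
Milan: 0.05840 ∈ [0.04735, 0.07121] ↔ index [61, 120].
61 + (0.05840−0.04735)·(120−61)/(0.07121−0.04735) = 61 + 0.01105·59/0.02386 ≈ 88.32, so AQI = 88.
Shanghai: row 0.00000–0.04734 (AQI 0–60). (60−0)·(0.01443−0.00000)/(0.04734−0.00000) + 0 = 60·0.01443/0.04734 + 0 ≈ 18.29 → 18.
Pittsburgh: row 0.12596–0.15124 (AQI 181–240). (240−181)·(0.14841−0.12596)/(0.15124−0.12596) + 181 = 59·0.02245/0.02528 + 181 ≈ 233.40 → 233.
AQIs: Delhi=129, Santiago=438, Milan=88, Shanghai=18, Pittsburgh=233. Sum = 129 + 438 + 88 + 18 + 233 = 906.

906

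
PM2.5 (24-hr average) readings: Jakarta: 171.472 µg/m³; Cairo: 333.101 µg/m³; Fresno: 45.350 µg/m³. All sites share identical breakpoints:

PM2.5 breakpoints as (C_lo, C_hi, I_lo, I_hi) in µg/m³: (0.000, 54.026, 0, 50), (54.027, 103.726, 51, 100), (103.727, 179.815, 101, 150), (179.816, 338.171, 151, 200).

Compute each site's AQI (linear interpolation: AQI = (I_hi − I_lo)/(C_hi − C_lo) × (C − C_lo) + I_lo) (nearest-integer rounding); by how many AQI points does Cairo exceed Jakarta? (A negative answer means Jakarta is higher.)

53

Jakarta 171.472: bracket 103.727–179.815 → index 101–150; slope 49/76.088, offset 67.745.
AQI = 101 + 49/76.088·67.745 ≈ 144.63 ⇒ 145.
Cairo 333.101: bracket 179.816–338.171 → index 151–200; slope 49/158.355, offset 153.285.
AQI = 151 + 49/158.355·153.285 ≈ 198.43 ⇒ 198.
Fresno: row 0.000–54.026 (AQI 0–50). (50−0)·(45.350−0.000)/(54.026−0.000) + 0 = 50·45.350/54.026 + 0 ≈ 41.97 → 42.
AQIs: Jakarta=145, Cairo=198, Fresno=42. Cairo (198) − Jakarta (145) = 53.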